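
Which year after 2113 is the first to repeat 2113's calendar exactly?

Two years share a calendar iff Jan 1 falls on the same weekday and both are leap or both are common. 2113: Jan 1 is Sunday, common year.
2114: Jan 1 Monday, common
2115: Jan 1 Tuesday, common
2116: Jan 1 Wednesday, leap
2117: Jan 1 Friday, common
2118: Jan 1 Saturday, common
2119: Jan 1 Sunday, common
2119 matches on both conditions.

2119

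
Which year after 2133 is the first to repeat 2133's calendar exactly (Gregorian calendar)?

Two years share a calendar iff Jan 1 falls on the same weekday and both are leap or both are common. 2133: Jan 1 is Thursday, common year.
2134: Jan 1 Friday, common
2135: Jan 1 Saturday, common
2136: Jan 1 Sunday, leap
2137: Jan 1 Tuesday, common
2138: Jan 1 Wednesday, common
2139: Jan 1 Thursday, common
2139 matches on both conditions.

2139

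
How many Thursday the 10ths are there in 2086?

Check the 10th of each month of 2086: Jan 10: Thu, Feb 10: Sun, Mar 10: Sun, Apr 10: Wed, May 10: Fri, Jun 10: Mon, Jul 10: Wed, Aug 10: Sat, Sep 10: Tue, Oct 10: Thu, Nov 10: Sun, Dec 10: Tue.
Thursday occurs in January, October — 2 months.

2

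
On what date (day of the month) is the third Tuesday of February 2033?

15

February 1, 2033 is a Tuesday, so the first Tuesday is the 1st.
The third Tuesday is 1 + 14 = 15.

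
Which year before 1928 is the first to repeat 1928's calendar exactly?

1888

Two years share a calendar iff Jan 1 falls on the same weekday and both are leap or both are common. 1928: Jan 1 is Sunday, leap year.
1927: Jan 1 Saturday, common
1926: Jan 1 Friday, common
1925: Jan 1 Thursday, common
1924: Jan 1 Tuesday, leap
1923: Jan 1 Monday, common
1922: Jan 1 Sunday, common
1921: Jan 1 Saturday, common
1920: Jan 1 Thursday, leap
1919: Jan 1 Wednesday, common
1918: Jan 1 Tuesday, common
1917: Jan 1 Monday, common
1916: Jan 1 Saturday, leap
1915: Jan 1 Friday, common
1914: Jan 1 Thursday, common
1913: Jan 1 Wednesday, common
1912: Jan 1 Monday, leap
1911: Jan 1 Sunday, common
1910: Jan 1 Saturday, common
1909: Jan 1 Friday, common
1908: Jan 1 Wednesday, leap
1907: Jan 1 Tuesday, common
1906: Jan 1 Monday, common
1905: Jan 1 Sunday, common
1904: Jan 1 Friday, leap
1903: Jan 1 Thursday, common
1902: Jan 1 Wednesday, common
1901: Jan 1 Tuesday, common
1900: Jan 1 Monday, common
1899: Jan 1 Sunday, common
1898: Jan 1 Saturday, common
1897: Jan 1 Friday, common
1896: Jan 1 Wednesday, leap
1895: Jan 1 Tuesday, common
1894: Jan 1 Monday, common
1893: Jan 1 Sunday, common
1892: Jan 1 Friday, leap
1891: Jan 1 Thursday, common
1890: Jan 1 Wednesday, common
1889: Jan 1 Tuesday, common
1888: Jan 1 Sunday, leap
1888 matches on both conditions.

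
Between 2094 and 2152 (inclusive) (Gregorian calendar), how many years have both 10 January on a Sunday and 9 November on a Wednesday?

Check each year's weekday for 10 January and 9 November:
  2094: Sun/Tue  2095: Mon/Wed  2096: Tue/Fri  2097: Thu/Sat  2098: Fri/Sun  2099: Sat/Mon  2100: Sun/Tue  2101: Mon/Wed  2102: Tue/Thu  2103: Wed/Fri  2104: Thu/Sun  2105: Sat/Mon  2106: Sun/Tue  2107: Mon/Wed  …(31 more)…  2139: Sat/Mon  2140: Sun/Wed ✓  2141: Tue/Thu  2142: Wed/Fri  2143: Thu/Sat  2144: Fri/Mon  2145: Sun/Tue  2146: Mon/Wed  2147: Tue/Thu  2148: Wed/Sat  2149: Fri/Sun  2150: Sat/Mon  2151: Sun/Tue  2152: Mon/Thu
Both conditions hold in: 2112, 2140 — 2.

2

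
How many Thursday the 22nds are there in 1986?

Check the 22nd of each month of 1986: Jan 22: Wed, Feb 22: Sat, Mar 22: Sat, Apr 22: Tue, May 22: Thu, Jun 22: Sun, Jul 22: Tue, Aug 22: Fri, Sep 22: Mon, Oct 22: Wed, Nov 22: Sat, Dec 22: Mon.
Thursday occurs in May — 1 month.

1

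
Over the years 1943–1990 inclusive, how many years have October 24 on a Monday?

7

Track October 24's weekday year by year (advancing +1, or +2 across a Feb 29):
  1943: Sun  1944: Tue (+2)  1945: Wed (+1)  1946: Thu (+1)  1947: Fri (+1)
  1948: Sun (+2)  1949: Mon (+1) ✓  1950: Tue (+1)  1951: Wed (+1)  1952: Fri (+2)
  1953: Sat (+1)  1954: Sun (+1)  1955: Mon (+1) ✓  1956: Wed (+2)  … (20 more years) …
  1977: Mon (+1) ✓  1978: Tue (+1)  1979: Wed (+1)  1980: Fri (+2)  1981: Sat (+1)
  1982: Sun (+1)  1983: Mon (+1) ✓  1984: Wed (+2)  1985: Thu (+1)  1986: Fri (+1)
  1987: Sat (+1)  1988: Mon (+2) ✓  1989: Tue (+1)  1990: Wed (+1)
Monday years: 1949, 1955, 1960, 1966, 1977, 1983, 1988 — 7 in total.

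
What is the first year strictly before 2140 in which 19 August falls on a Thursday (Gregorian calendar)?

2134

From one year to the next, a fixed date's weekday advances by 1, or by 2 when a Feb 29 lies between the two dates.
2140: August 19 is Friday.
2139: Wednesday (−2)
2138: Tuesday (−1)
2137: Monday (−1)
2136: Sunday (−1)
2135: Friday (−2)
2134: Thursday (−1)
19 August falls on a Thursday in 2134.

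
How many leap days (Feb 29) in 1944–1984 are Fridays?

2

Leap years in 1944–1984: 11 of them.
Feb 29 weekday advances by 5 (mod 7) from one leap year to the next four years later (or differs when a century non-leap intervenes).
Leap-day weekdays: 1944:Tue 1948:Sun 1952:Fri✓ 1956:Wed 1960:Mon 1964:Sat 1968:Thu 1972:Tue 1976:Sun 1980:Fri✓ 1984:Wed
Friday: 1952, 1980 → 2.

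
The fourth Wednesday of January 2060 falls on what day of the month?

28

January 1, 2060 is a Thursday, so the first Wednesday is the 7th.
The fourth Wednesday is 7 + 21 = 28.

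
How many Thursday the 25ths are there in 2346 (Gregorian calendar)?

2

Check the 25th of each month of 2346: Jan 25: Fri, Feb 25: Mon, Mar 25: Mon, Apr 25: Thu, May 25: Sat, Jun 25: Tue, Jul 25: Thu, Aug 25: Sun, Sep 25: Wed, Oct 25: Fri, Nov 25: Mon, Dec 25: Wed.
Thursday occurs in April, July — 2 months.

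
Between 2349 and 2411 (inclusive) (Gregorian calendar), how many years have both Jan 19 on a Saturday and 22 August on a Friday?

3

Check each year's weekday for Jan 19 and 22 August:
  2349: Wed/Mon  2350: Thu/Tue  2351: Fri/Wed  2352: Sat/Fri ✓  2353: Mon/Sat  2354: Tue/Sun  2355: Wed/Mon  2356: Thu/Wed  2357: Sat/Thu  2358: Sun/Fri  2359: Mon/Sat  2360: Tue/Mon  2361: Thu/Tue  2362: Fri/Wed  …(35 more)…  2398: Mon/Sat  2399: Tue/Sun  2400: Wed/Tue  2401: Fri/Wed  2402: Sat/Thu  2403: Sun/Fri  2404: Mon/Sun  2405: Wed/Mon  2406: Thu/Tue  2407: Fri/Wed  2408: Sat/Fri ✓  2409: Mon/Sat  2410: Tue/Sun  2411: Wed/Mon
Both conditions hold in: 2352, 2380, 2408 — 3.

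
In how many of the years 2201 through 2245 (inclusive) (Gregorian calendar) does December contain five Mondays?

December has 31 days; it has five Mondays when Monday falls among the first (month-length − 28) days — i.e. when December 1 is one of Monday/Sunday/Saturday.
December 1 by year: 2201:Tue 2202:Wed 2203:Thu 2204:Sat✓ 2205:Sun✓ 2206:Mon✓ 2207:Tue 2208:Thu 2209:Fri 2210:Sat✓ 2211:Sun✓ 2212:Tue 2213:Wed 2214:Thu 2215:Fri …(15 more)… 2231:Thu 2232:Sat✓ 2233:Sun✓ 2234:Mon✓ 2235:Tue 2236:Thu 2237:Fri 2238:Sat✓ 2239:Sun✓ 2240:Tue 2241:Wed 2242:Thu 2243:Fri 2244:Sun✓ 2245:Mon✓
Years with five Mondays: 2204, 2205, 2206, 2210, 2211, 2216, 2217, 2221, 2222, 2223, 2227, 2228, 2232, 2233, 2234, 2238, 2239, 2244, 2245 → 19.

19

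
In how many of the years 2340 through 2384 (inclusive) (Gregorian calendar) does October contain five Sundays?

19

October has 31 days; it has five Sundays when Sunday falls among the first (month-length − 28) days — i.e. when October 1 is one of Sunday/Saturday/Friday.
October 1 by year: 2340:Tue 2341:Wed 2342:Thu 2343:Fri✓ 2344:Sun✓ 2345:Mon 2346:Tue 2347:Wed 2348:Fri✓ 2349:Sat✓ 2350:Sun✓ 2351:Mon 2352:Wed 2353:Thu 2354:Fri✓ …(15 more)… 2370:Thu 2371:Fri✓ 2372:Sun✓ 2373:Mon 2374:Tue 2375:Wed 2376:Fri✓ 2377:Sat✓ 2378:Sun✓ 2379:Mon 2380:Wed 2381:Thu 2382:Fri✓ 2383:Sat✓ 2384:Mon
Years with five Sundays: 2343, 2344, 2348, 2349, 2350, 2354, 2355, 2360, 2361, 2365, 2366, 2367, 2371, 2372, 2376, 2377, 2378, 2382, 2383 → 19.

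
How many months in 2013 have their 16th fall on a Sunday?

1

Check the 16th of each month of 2013: Jan 16: Wed, Feb 16: Sat, Mar 16: Sat, Apr 16: Tue, May 16: Thu, Jun 16: Sun, Jul 16: Tue, Aug 16: Fri, Sep 16: Mon, Oct 16: Wed, Nov 16: Sat, Dec 16: Mon.
Sunday occurs in June — 1 month.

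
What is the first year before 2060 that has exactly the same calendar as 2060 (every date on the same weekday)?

2032

Two years share a calendar iff Jan 1 falls on the same weekday and both are leap or both are common. 2060: Jan 1 is Thursday, leap year.
2059: Jan 1 Wednesday, common
2058: Jan 1 Tuesday, common
2057: Jan 1 Monday, common
2056: Jan 1 Saturday, leap
2055: Jan 1 Friday, common
2054: Jan 1 Thursday, common
2053: Jan 1 Wednesday, common
2052: Jan 1 Monday, leap
2051: Jan 1 Sunday, common
2050: Jan 1 Saturday, common
2049: Jan 1 Friday, common
2048: Jan 1 Wednesday, leap
2047: Jan 1 Tuesday, common
2046: Jan 1 Monday, common
2045: Jan 1 Sunday, common
2044: Jan 1 Friday, leap
2043: Jan 1 Thursday, common
2042: Jan 1 Wednesday, common
2041: Jan 1 Tuesday, common
2040: Jan 1 Sunday, leap
2039: Jan 1 Saturday, common
2038: Jan 1 Friday, common
2037: Jan 1 Thursday, common
2036: Jan 1 Tuesday, leap
2035: Jan 1 Monday, common
2034: Jan 1 Sunday, common
2033: Jan 1 Saturday, common
2032: Jan 1 Thursday, leap
2032 matches on both conditions.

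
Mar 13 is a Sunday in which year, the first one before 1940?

1938

From one year to the next, a fixed date's weekday advances by 1, or by 2 when a Feb 29 lies between the two dates.
1940: March 13 is Wednesday.
1939: Monday (−2)
1938: Sunday (−1)
Mar 13 falls on a Sunday in 1938.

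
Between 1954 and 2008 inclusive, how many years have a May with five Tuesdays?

24

May has 31 days; it has five Tuesdays when Tuesday falls among the first (month-length − 28) days — i.e. when May 1 is one of Tuesday/Monday/Sunday.
May 1 by year: 1954:Sat 1955:Sun✓ 1956:Tue✓ 1957:Wed 1958:Thu 1959:Fri 1960:Sun✓ 1961:Mon✓ 1962:Tue✓ 1963:Wed 1964:Fri 1965:Sat 1966:Sun✓ 1967:Mon✓ 1968:Wed …(25 more)… 1994:Sun✓ 1995:Mon✓ 1996:Wed 1997:Thu 1998:Fri 1999:Sat 2000:Mon✓ 2001:Tue✓ 2002:Wed 2003:Thu 2004:Sat 2005:Sun✓ 2006:Mon✓ 2007:Tue✓ 2008:Thu
Years with five Tuesdays: 1955, 1956, 1960, 1961, 1962, 1966, 1967, 1972, 1973, 1977, 1978, 1979, 1983, 1984, 1988, 1989, 1990, 1994, 1995, 2000, 2001, 2005, 2006, 2007 → 24.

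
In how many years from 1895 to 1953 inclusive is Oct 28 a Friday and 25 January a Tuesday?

Check each year's weekday for Oct 28 and 25 January:
  1895: Mon/Fri  1896: Wed/Sat  1897: Thu/Mon  1898: Fri/Tue ✓  1899: Sat/Wed  1900: Sun/Thu  1901: Mon/Fri  1902: Tue/Sat  1903: Wed/Sun  1904: Fri/Mon  1905: Sat/Wed  1906: Sun/Thu  1907: Mon/Fri  1908: Wed/Sat  …(31 more)…  1940: Mon/Thu  1941: Tue/Sat  1942: Wed/Sun  1943: Thu/Mon  1944: Sat/Tue  1945: Sun/Thu  1946: Mon/Fri  1947: Tue/Sat  1948: Thu/Sun  1949: Fri/Tue ✓  1950: Sat/Wed  1951: Sun/Thu  1952: Tue/Fri  1953: Wed/Sun
Both conditions hold in: 1898, 1910, 1921, 1927, 1938, 1949 — 6.

6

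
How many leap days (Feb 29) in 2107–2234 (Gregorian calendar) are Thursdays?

Leap years in 2107–2234: 31 of them.
Feb 29 weekday advances by 5 (mod 7) from one leap year to the next four years later (or differs when a century non-leap intervenes).
Leap-day weekdays: 2108:Wed 2112:Mon 2116:Sat 2120:Thu✓ 2124:Tue 2128:Sun 2132:Fri 2136:Wed 2140:Mon 2144:Sat 2148:Thu✓ 2152:Tue 2156:Sun …(5 more)… 2180:Tue 2184:Sun 2188:Fri 2192:Wed 2196:Mon 2204:Wed 2208:Mon 2212:Sat 2216:Thu✓ 2220:Tue 2224:Sun 2228:Fri 2232:Wed
Thursday: 2120, 2148, 2176, 2216 → 4.

4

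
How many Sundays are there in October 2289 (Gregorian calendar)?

October 2289 has 31 days and begins on Tuesday.
The first Sunday is October 6.
Sundays fall on 6, 13, 20, 27 — that's 4.

4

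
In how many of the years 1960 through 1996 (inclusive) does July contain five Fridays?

July has 31 days; it has five Fridays when Friday falls among the first (month-length − 28) days — i.e. when July 1 is one of Friday/Thursday/Wednesday.
July 1 by year: 1960:Fri✓ 1961:Sat 1962:Sun 1963:Mon 1964:Wed✓ 1965:Thu✓ 1966:Fri✓ 1967:Sat 1968:Mon 1969:Tue 1970:Wed✓ 1971:Thu✓ 1972:Sat 1973:Sun 1974:Mon …(7 more)… 1982:Thu✓ 1983:Fri✓ 1984:Sun 1985:Mon 1986:Tue 1987:Wed✓ 1988:Fri✓ 1989:Sat 1990:Sun 1991:Mon 1992:Wed✓ 1993:Thu✓ 1994:Fri✓ 1995:Sat 1996:Mon
Years with five Fridays: 1960, 1964, 1965, 1966, 1970, 1971, 1976, 1977, 1981, 1982, 1983, 1987, 1988, 1992, 1993, 1994 → 16.

16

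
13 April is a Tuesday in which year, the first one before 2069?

2066

From one year to the next, a fixed date's weekday advances by 1, or by 2 when a Feb 29 lies between the two dates.
2069: April 13 is Saturday.
2068: Friday (−1)
2067: Wednesday (−2)
2066: Tuesday (−1)
13 April falls on a Tuesday in 2066.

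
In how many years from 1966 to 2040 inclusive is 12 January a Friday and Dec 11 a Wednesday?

Check each year's weekday for 12 January and Dec 11:
  1966: Wed/Sun  1967: Thu/Mon  1968: Fri/Wed ✓  1969: Sun/Thu  1970: Mon/Fri  1971: Tue/Sat  1972: Wed/Mon  1973: Fri/Tue  1974: Sat/Wed  1975: Sun/Thu  1976: Mon/Sat  1977: Wed/Sun  1978: Thu/Mon  1979: Fri/Tue  …(47 more)…  2027: Tue/Sat  2028: Wed/Mon  2029: Fri/Tue  2030: Sat/Wed  2031: Sun/Thu  2032: Mon/Sat  2033: Wed/Sun  2034: Thu/Mon  2035: Fri/Tue  2036: Sat/Thu  2037: Mon/Fri  2038: Tue/Sat  2039: Wed/Sun  2040: Thu/Tue
Both conditions hold in: 1968, 1996, 2024 — 3.

3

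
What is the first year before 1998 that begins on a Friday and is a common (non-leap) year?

1993

Jan 1 advances by 2 weekdays after a leap year and by 1 after a common year.
1998: Jan 1 is Thursday.
1997: Wednesday
1996: Monday (leap)
1995: Sunday
1994: Saturday
1993: Friday
1993 begins on a Friday and is a common year.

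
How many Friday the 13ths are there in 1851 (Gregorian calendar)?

1

Check the 13th of each month of 1851: Jan 13: Mon, Feb 13: Thu, Mar 13: Thu, Apr 13: Sun, May 13: Tue, Jun 13: Fri, Jul 13: Sun, Aug 13: Wed, Sep 13: Sat, Oct 13: Mon, Nov 13: Thu, Dec 13: Sat.
Friday occurs in June — 1 month.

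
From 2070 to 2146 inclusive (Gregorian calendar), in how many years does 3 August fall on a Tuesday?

11

Track 3 August's weekday year by year (advancing +1, or +2 across a Feb 29):
  2070: Sun  2071: Mon (+1)  2072: Wed (+2)  2073: Thu (+1)  2074: Fri (+1)
  2075: Sat (+1)  2076: Mon (+2)  2077: Tue (+1) ✓  2078: Wed (+1)  2079: Thu (+1)
  2080: Sat (+2)  2081: Sun (+1)  2082: Mon (+1)  2083: Tue (+1) ✓  … (49 more years) …
  2133: Mon (+1)  2134: Tue (+1) ✓  2135: Wed (+1)  2136: Fri (+2)  2137: Sat (+1)
  2138: Sun (+1)  2139: Mon (+1)  2140: Wed (+2)  2141: Thu (+1)  2142: Fri (+1)
  2143: Sat (+1)  2144: Mon (+2)  2145: Tue (+1) ✓  2146: Wed (+1)
Tuesday years: 2077, 2083, 2088, 2094, 2100, 2106, 2117, 2123, 2128, 2134, 2145 — 11 in total.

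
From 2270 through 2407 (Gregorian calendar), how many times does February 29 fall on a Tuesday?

Leap years in 2270–2407: 33 of them.
Feb 29 weekday advances by 5 (mod 7) from one leap year to the next four years later (or differs when a century non-leap intervenes).
Leap-day weekdays: 2272:Thu 2276:Tue✓ 2280:Sun 2284:Fri 2288:Wed 2292:Mon 2296:Sat 2304:Mon 2308:Sat 2312:Thu 2316:Tue✓ 2320:Sun 2324:Fri …(7 more)… 2356:Wed 2360:Mon 2364:Sat 2368:Thu 2372:Tue✓ 2376:Sun 2380:Fri 2384:Wed 2388:Mon 2392:Sat 2396:Thu 2400:Tue✓ 2404:Sun
Tuesday: 2276, 2316, 2344, 2372, 2400 → 5.

5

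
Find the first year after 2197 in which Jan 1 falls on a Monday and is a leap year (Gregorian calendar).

2216

Jan 1 advances by 2 weekdays after a leap year and by 1 after a common year.
2197: Jan 1 is Sunday.
2198: Monday
2199: Tuesday
2200: Wednesday
2201: Thursday
2202: Friday
2203: Saturday
2204: Sunday (leap)
2205: Tuesday
2206: Wednesday
2207: Thursday
2208: Friday (leap)
2209: Sunday
2210: Monday
2211: Tuesday
2212: Wednesday (leap)
2213: Friday
2214: Saturday
2215: Sunday
2216: Monday (leap)
2216 begins on a Monday and is a leap year.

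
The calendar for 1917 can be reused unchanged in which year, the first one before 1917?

Two years share a calendar iff Jan 1 falls on the same weekday and both are leap or both are common. 1917: Jan 1 is Monday, common year.
1916: Jan 1 Saturday, leap
1915: Jan 1 Friday, common
1914: Jan 1 Thursday, common
1913: Jan 1 Wednesday, common
1912: Jan 1 Monday, leap
1911: Jan 1 Sunday, common
1910: Jan 1 Saturday, common
1909: Jan 1 Friday, common
1908: Jan 1 Wednesday, leap
1907: Jan 1 Tuesday, common
1906: Jan 1 Monday, common
1906 matches on both conditions.

1906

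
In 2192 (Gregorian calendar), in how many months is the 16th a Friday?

Check the 16th of each month of 2192: Jan 16: Mon, Feb 16: Thu, Mar 16: Fri, Apr 16: Mon, May 16: Wed, Jun 16: Sat, Jul 16: Mon, Aug 16: Thu, Sep 16: Sun, Oct 16: Tue, Nov 16: Fri, Dec 16: Sun.
Friday occurs in March, November — 2 months.

2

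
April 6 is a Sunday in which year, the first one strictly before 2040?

From one year to the next, a fixed date's weekday advances by 1, or by 2 when a Feb 29 lies between the two dates.
2040: April 6 is Friday.
2039: Wednesday (−2)
2038: Tuesday (−1)
2037: Monday (−1)
2036: Sunday (−1)
April 6 falls on a Sunday in 2036.

2036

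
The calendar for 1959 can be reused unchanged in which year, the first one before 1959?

1953

Two years share a calendar iff Jan 1 falls on the same weekday and both are leap or both are common. 1959: Jan 1 is Thursday, common year.
1958: Jan 1 Wednesday, common
1957: Jan 1 Tuesday, common
1956: Jan 1 Sunday, leap
1955: Jan 1 Saturday, common
1954: Jan 1 Friday, common
1953: Jan 1 Thursday, common
1953 matches on both conditions.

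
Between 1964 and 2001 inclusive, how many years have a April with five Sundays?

April has 30 days; it has five Sundays when Sunday falls among the first (month-length − 28) days — i.e. when April 1 is one of Sunday/Saturday.
April 1 by year: 1964:Wed 1965:Thu 1966:Fri 1967:Sat✓ 1968:Mon 1969:Tue 1970:Wed 1971:Thu 1972:Sat✓ 1973:Sun✓ 1974:Mon 1975:Tue 1976:Thu 1977:Fri 1978:Sat✓ …(8 more)… 1987:Wed 1988:Fri 1989:Sat✓ 1990:Sun✓ 1991:Mon 1992:Wed 1993:Thu 1994:Fri 1995:Sat✓ 1996:Mon 1997:Tue 1998:Wed 1999:Thu 2000:Sat✓ 2001:Sun✓
Years with five Sundays: 1967, 1972, 1973, 1978, 1979, 1984, 1989, 1990, 1995, 2000, 2001 → 11.

11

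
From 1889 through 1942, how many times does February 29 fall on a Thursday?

2

Leap years in 1889–1942: 12 of them.
Feb 29 weekday advances by 5 (mod 7) from one leap year to the next four years later (or differs when a century non-leap intervenes).
Leap-day weekdays: 1892:Mon 1896:Sat 1904:Mon 1908:Sat 1912:Thu✓ 1916:Tue 1920:Sun 1924:Fri 1928:Wed 1932:Mon 1936:Sat 1940:Thu✓
Thursday: 1912, 1940 → 2.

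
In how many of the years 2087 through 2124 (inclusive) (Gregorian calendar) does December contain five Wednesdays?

December has 31 days; it has five Wednesdays when Wednesday falls among the first (month-length − 28) days — i.e. when December 1 is one of Wednesday/Tuesday/Monday.
December 1 by year: 2087:Mon✓ 2088:Wed✓ 2089:Thu 2090:Fri 2091:Sat 2092:Mon✓ 2093:Tue✓ 2094:Wed✓ 2095:Thu 2096:Sat 2097:Sun 2098:Mon✓ 2099:Tue✓ 2100:Wed✓ 2101:Thu …(8 more)… 2110:Mon✓ 2111:Tue✓ 2112:Thu 2113:Fri 2114:Sat 2115:Sun 2116:Tue✓ 2117:Wed✓ 2118:Thu 2119:Fri 2120:Sun 2121:Mon✓ 2122:Tue✓ 2123:Wed✓ 2124:Fri
Years with five Wednesdays: 2087, 2088, 2092, 2093, 2094, 2098, 2099, 2100, 2104, 2105, 2106, 2110, 2111, 2116, 2117, 2121, 2122, 2123 → 18.

18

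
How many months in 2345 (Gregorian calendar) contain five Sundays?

4

A month of length L has five Sundays iff its first Sunday is on day ≤ L−28 (so day 1–3 in a 31-day month, 1–2 in a 30-day month, day 1 in a leap February).
Checking each month of 2345: Jan starts Mon (31d); Feb starts Thu (28d); Mar starts Thu (31d); Apr starts Sun (30d) ✓; May starts Tue (31d); Jun starts Fri (30d); Jul starts Sun (31d) ✓; Aug starts Wed (31d); Sep starts Sat (30d) ✓; Oct starts Mon (31d); Nov starts Thu (30d); Dec starts Sat (31d) ✓.
Five-Sunday months: April, July, September, December → 4.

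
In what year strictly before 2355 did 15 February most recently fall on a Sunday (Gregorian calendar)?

From one year to the next, a fixed date's weekday advances by 1, or by 2 when a Feb 29 lies between the two dates.
2355: February 15 is Tuesday.
2354: Monday (−1)
2353: Sunday (−1)
15 February falls on a Sunday in 2353.

2353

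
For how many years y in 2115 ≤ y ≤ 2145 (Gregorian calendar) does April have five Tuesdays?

April has 30 days; it has five Tuesdays when Tuesday falls among the first (month-length − 28) days — i.e. when April 1 is one of Tuesday/Monday.
April 1 by year: 2115:Mon✓ 2116:Wed 2117:Thu 2118:Fri 2119:Sat 2120:Mon✓ 2121:Tue✓ 2122:Wed 2123:Thu 2124:Sat 2125:Sun 2126:Mon✓ 2127:Tue✓ 2128:Thu 2129:Fri 2130:Sat 2131:Sun 2132:Tue✓ 2133:Wed 2134:Thu 2135:Fri 2136:Sun 2137:Mon✓ 2138:Tue✓ 2139:Wed 2140:Fri 2141:Sat 2142:Sun 2143:Mon✓ 2144:Wed 2145:Thu
Years with five Tuesdays: 2115, 2120, 2121, 2126, 2127, 2132, 2137, 2138, 2143 → 9.

9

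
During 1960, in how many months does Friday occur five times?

A month of length L has five Fridays iff its first Friday is on day ≤ L−28 (so day 1–3 in a 31-day month, 1–2 in a 30-day month, day 1 in a leap February).
Checking each month of 1960: Jan starts Fri (31d) ✓; Feb starts Mon (29d); Mar starts Tue (31d); Apr starts Fri (30d) ✓; May starts Sun (31d); Jun starts Wed (30d); Jul starts Fri (31d) ✓; Aug starts Mon (31d); Sep starts Thu (30d) ✓; Oct starts Sat (31d); Nov starts Tue (30d); Dec starts Thu (31d) ✓.
Five-Friday months: January, April, July, September, December → 5.

5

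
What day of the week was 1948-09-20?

Monday

January 1, 1948 is a Thursday.
September 20 is day 264 of the year, i.e. 263 days after Jan 1.
263 mod 7 = 4, so advance 4 weekdays from Thursday: Monday.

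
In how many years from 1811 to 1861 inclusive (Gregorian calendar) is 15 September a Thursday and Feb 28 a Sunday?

Check each year's weekday for 15 September and Feb 28:
  1811: Sun/Thu  1812: Tue/Fri  1813: Wed/Sun  1814: Thu/Mon  1815: Fri/Tue  1816: Sun/Wed  1817: Mon/Fri  1818: Tue/Sat  1819: Wed/Sun  1820: Fri/Mon  1821: Sat/Wed  1822: Sun/Thu  1823: Mon/Fri  1824: Wed/Sat  …(23 more)…  1848: Fri/Mon  1849: Sat/Wed  1850: Sun/Thu  1851: Mon/Fri  1852: Wed/Sat  1853: Thu/Mon  1854: Fri/Tue  1855: Sat/Wed  1856: Mon/Thu  1857: Tue/Sat  1858: Wed/Sun  1859: Thu/Mon  1860: Sat/Tue  1861: Sun/Thu
Both conditions hold in: 1836 — 1.

1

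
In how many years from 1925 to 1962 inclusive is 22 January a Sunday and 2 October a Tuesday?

2

Check each year's weekday for 22 January and 2 October:
  1925: Thu/Fri  1926: Fri/Sat  1927: Sat/Sun  1928: Sun/Tue ✓  1929: Tue/Wed  1930: Wed/Thu  1931: Thu/Fri  1932: Fri/Sun  1933: Sun/Mon  1934: Mon/Tue  1935: Tue/Wed  1936: Wed/Fri  1937: Fri/Sat  1938: Sat/Sun  …(10 more)…  1949: Sat/Sun  1950: Sun/Mon  1951: Mon/Tue  1952: Tue/Thu  1953: Thu/Fri  1954: Fri/Sat  1955: Sat/Sun  1956: Sun/Tue ✓  1957: Tue/Wed  1958: Wed/Thu  1959: Thu/Fri  1960: Fri/Sun  1961: Sun/Mon  1962: Mon/Tue
Both conditions hold in: 1928, 1956 — 2.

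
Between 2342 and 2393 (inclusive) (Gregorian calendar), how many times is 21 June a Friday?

7

Track 21 June's weekday year by year (advancing +1, or +2 across a Feb 29):
  2342: Sun  2343: Mon (+1)  2344: Wed (+2)  2345: Thu (+1)  2346: Fri (+1) ✓
  2347: Sat (+1)  2348: Mon (+2)  2349: Tue (+1)  2350: Wed (+1)  2351: Thu (+1)
  2352: Sat (+2)  2353: Sun (+1)  2354: Mon (+1)  2355: Tue (+1)  … (24 more years) …
  2380: Sat (+2)  2381: Sun (+1)  2382: Mon (+1)  2383: Tue (+1)  2384: Thu (+2)
  2385: Fri (+1) ✓  2386: Sat (+1)  2387: Sun (+1)  2388: Tue (+2)  2389: Wed (+1)
  2390: Thu (+1)  2391: Fri (+1) ✓  2392: Sun (+2)  2393: Mon (+1)
Friday years: 2346, 2357, 2363, 2368, 2374, 2385, 2391 — 7 in total.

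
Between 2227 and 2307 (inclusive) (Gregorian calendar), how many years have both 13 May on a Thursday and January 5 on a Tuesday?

Check each year's weekday for 13 May and January 5:
  2227: Sun/Fri  2228: Tue/Sat  2229: Wed/Mon  2230: Thu/Tue ✓  2231: Fri/Wed  2232: Sun/Thu  2233: Mon/Sat  2234: Tue/Sun  2235: Wed/Mon  2236: Fri/Tue  2237: Sat/Thu  2238: Sun/Fri  2239: Mon/Sat  2240: Wed/Sun  …(53 more)…  2294: Sun/Fri  2295: Mon/Sat  2296: Wed/Sun  2297: Thu/Tue ✓  2298: Fri/Wed  2299: Sat/Thu  2300: Sun/Fri  2301: Mon/Sat  2302: Tue/Sun  2303: Wed/Mon  2304: Fri/Tue  2305: Sat/Thu  2306: Sun/Fri  2307: Mon/Sat
Both conditions hold in: 2230, 2241, 2247, 2258, 2269, 2275, 2286, 2297 — 8.

8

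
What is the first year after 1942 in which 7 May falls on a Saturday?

From one year to the next, a fixed date's weekday advances by 1, or by 2 when a Feb 29 lies between the two dates.
1942: May 7 is Thursday.
1943: Friday (+1)
1944: Sunday (+2)
1945: Monday (+1)
1946: Tuesday (+1)
1947: Wednesday (+1)
1948: Friday (+2)
1949: Saturday (+1)
7 May falls on a Saturday in 1949.

1949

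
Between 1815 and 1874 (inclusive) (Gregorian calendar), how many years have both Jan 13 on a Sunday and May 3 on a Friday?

Check each year's weekday for Jan 13 and May 3:
  1815: Fri/Wed  1816: Sat/Fri  1817: Mon/Sat  1818: Tue/Sun  1819: Wed/Mon  1820: Thu/Wed  1821: Sat/Thu  1822: Sun/Fri ✓  1823: Mon/Sat  1824: Tue/Mon  1825: Thu/Tue  1826: Fri/Wed  1827: Sat/Thu  1828: Sun/Sat  …(32 more)…  1861: Sun/Fri ✓  1862: Mon/Sat  1863: Tue/Sun  1864: Wed/Tue  1865: Fri/Wed  1866: Sat/Thu  1867: Sun/Fri ✓  1868: Mon/Sun  1869: Wed/Mon  1870: Thu/Tue  1871: Fri/Wed  1872: Sat/Fri  1873: Mon/Sat  1874: Tue/Sun
Both conditions hold in: 1822, 1833, 1839, 1850, 1861, 1867 — 6.

6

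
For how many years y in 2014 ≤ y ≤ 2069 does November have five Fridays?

November has 30 days; it has five Fridays when Friday falls among the first (month-length − 28) days — i.e. when November 1 is one of Friday/Thursday.
November 1 by year: 2014:Sat 2015:Sun 2016:Tue 2017:Wed 2018:Thu✓ 2019:Fri✓ 2020:Sun 2021:Mon 2022:Tue 2023:Wed 2024:Fri✓ 2025:Sat 2026:Sun 2027:Mon 2028:Wed …(26 more)… 2055:Mon 2056:Wed 2057:Thu✓ 2058:Fri✓ 2059:Sat 2060:Mon 2061:Tue 2062:Wed 2063:Thu✓ 2064:Sat 2065:Sun 2066:Mon 2067:Tue 2068:Thu✓ 2069:Fri✓
Years with five Fridays: 2018, 2019, 2024, 2029, 2030, 2035, 2040, 2041, 2046, 2047, 2052, 2057, 2058, 2063, 2068, 2069 → 16.

16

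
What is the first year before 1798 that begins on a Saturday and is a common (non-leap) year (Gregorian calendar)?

1791

Jan 1 advances by 2 weekdays after a leap year and by 1 after a common year.
1798: Jan 1 is Monday.
1797: Sunday
1796: Friday (leap)
1795: Thursday
1794: Wednesday
1793: Tuesday
1792: Sunday (leap)
1791: Saturday
1791 begins on a Saturday and is a common year.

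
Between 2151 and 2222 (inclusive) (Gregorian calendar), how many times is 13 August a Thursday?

10

Track 13 August's weekday year by year (advancing +1, or +2 across a Feb 29):
  2151: Fri  2152: Sun (+2)  2153: Mon (+1)  2154: Tue (+1)  2155: Wed (+1)
  2156: Fri (+2)  2157: Sat (+1)  2158: Sun (+1)  2159: Mon (+1)  2160: Wed (+2)
  2161: Thu (+1) ✓  2162: Fri (+1)  2163: Sat (+1)  2164: Mon (+2)  … (44 more years) …
  2209: Sun (+1)  2210: Mon (+1)  2211: Tue (+1)  2212: Thu (+2) ✓  2213: Fri (+1)
  2214: Sat (+1)  2215: Sun (+1)  2216: Tue (+2)  2217: Wed (+1)  2218: Thu (+1) ✓
  2219: Fri (+1)  2220: Sun (+2)  2221: Mon (+1)  2222: Tue (+1)
Thursday years: 2161, 2167, 2172, 2178, 2189, 2195, 2201, 2207, 2212, 2218 — 10 in total.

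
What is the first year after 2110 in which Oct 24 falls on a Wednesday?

2114

From one year to the next, a fixed date's weekday advances by 1, or by 2 when a Feb 29 lies between the two dates.
2110: October 24 is Friday.
2111: Saturday (+1)
2112: Monday (+2)
2113: Tuesday (+1)
2114: Wednesday (+1)
Oct 24 falls on a Wednesday in 2114.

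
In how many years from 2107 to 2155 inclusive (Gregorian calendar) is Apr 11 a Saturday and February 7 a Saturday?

Check each year's weekday for Apr 11 and February 7:
  2107: Mon/Mon  2108: Wed/Tue  2109: Thu/Thu  2110: Fri/Fri  2111: Sat/Sat ✓  2112: Mon/Sun  2113: Tue/Tue  2114: Wed/Wed  2115: Thu/Thu  2116: Sat/Fri  2117: Sun/Sun  2118: Mon/Mon  2119: Tue/Tue  2120: Thu/Wed  …(21 more)…  2142: Wed/Wed  2143: Thu/Thu  2144: Sat/Fri  2145: Sun/Sun  2146: Mon/Mon  2147: Tue/Tue  2148: Thu/Wed  2149: Fri/Fri  2150: Sat/Sat ✓  2151: Sun/Sun  2152: Tue/Mon  2153: Wed/Wed  2154: Thu/Thu  2155: Fri/Fri
Both conditions hold in: 2111, 2122, 2133, 2139, 2150 — 5.

5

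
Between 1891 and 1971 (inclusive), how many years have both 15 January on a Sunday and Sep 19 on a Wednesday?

2

Check each year's weekday for 15 January and Sep 19:
  1891: Thu/Sat  1892: Fri/Mon  1893: Sun/Tue  1894: Mon/Wed  1895: Tue/Thu  1896: Wed/Sat  1897: Fri/Sun  1898: Sat/Mon  1899: Sun/Tue  1900: Mon/Wed  1901: Tue/Thu  1902: Wed/Fri  1903: Thu/Sat  1904: Fri/Mon  …(53 more)…  1958: Wed/Fri  1959: Thu/Sat  1960: Fri/Mon  1961: Sun/Tue  1962: Mon/Wed  1963: Tue/Thu  1964: Wed/Sat  1965: Fri/Sun  1966: Sat/Mon  1967: Sun/Tue  1968: Mon/Thu  1969: Wed/Fri  1970: Thu/Sat  1971: Fri/Sun
Both conditions hold in: 1928, 1956 — 2.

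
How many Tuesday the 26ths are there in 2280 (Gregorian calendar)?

Check the 26th of each month of 2280: Jan 26: Mon, Feb 26: Thu, Mar 26: Fri, Apr 26: Mon, May 26: Wed, Jun 26: Sat, Jul 26: Mon, Aug 26: Thu, Sep 26: Sun, Oct 26: Tue, Nov 26: Fri, Dec 26: Sun.
Tuesday occurs in October — 1 month.

1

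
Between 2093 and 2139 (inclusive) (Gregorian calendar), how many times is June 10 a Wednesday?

8

Track June 10's weekday year by year (advancing +1, or +2 across a Feb 29):
  2093: Wed ✓  2094: Thu (+1)  2095: Fri (+1)  2096: Sun (+2)  2097: Mon (+1)
  2098: Tue (+1)  2099: Wed (+1) ✓  2100: Thu (+1)  2101: Fri (+1)  2102: Sat (+1)
  2103: Sun (+1)  2104: Tue (+2)  2105: Wed (+1) ✓  2106: Thu (+1)  … (19 more years) …
  2126: Mon (+1)  2127: Tue (+1)  2128: Thu (+2)  2129: Fri (+1)  2130: Sat (+1)
  2131: Sun (+1)  2132: Tue (+2)  2133: Wed (+1) ✓  2134: Thu (+1)  2135: Fri (+1)
  2136: Sun (+2)  2137: Mon (+1)  2138: Tue (+1)  2139: Wed (+1) ✓
Wednesday years: 2093, 2099, 2105, 2111, 2116, 2122, 2133, 2139 — 8 in total.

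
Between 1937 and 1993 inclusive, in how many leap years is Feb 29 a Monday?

2

Leap years in 1937–1993: 14 of them.
Feb 29 weekday advances by 5 (mod 7) from one leap year to the next four years later (or differs when a century non-leap intervenes).
Leap-day weekdays: 1940:Thu 1944:Tue 1948:Sun 1952:Fri 1956:Wed 1960:Mon✓ 1964:Sat 1968:Thu 1972:Tue 1976:Sun 1980:Fri 1984:Wed 1988:Mon✓ 1992:Sat
Monday: 1960, 1988 → 2.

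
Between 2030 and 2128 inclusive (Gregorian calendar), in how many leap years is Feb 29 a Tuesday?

Leap years in 2030–2128: 24 of them.
Feb 29 weekday advances by 5 (mod 7) from one leap year to the next four years later (or differs when a century non-leap intervenes).
Leap-day weekdays: 2032:Sun 2036:Fri 2040:Wed 2044:Mon 2048:Sat 2052:Thu 2056:Tue✓ 2060:Sun 2064:Fri 2068:Wed 2072:Mon 2076:Sat 2080:Thu 2084:Tue✓ 2088:Sun 2092:Fri 2096:Wed 2104:Fri 2108:Wed 2112:Mon 2116:Sat 2120:Thu 2124:Tue✓ 2128:Sun
Tuesday: 2056, 2084, 2124 → 3.

3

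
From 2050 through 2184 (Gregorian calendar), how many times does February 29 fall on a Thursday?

5

Leap years in 2050–2184: 33 of them.
Feb 29 weekday advances by 5 (mod 7) from one leap year to the next four years later (or differs when a century non-leap intervenes).
Leap-day weekdays: 2052:Thu✓ 2056:Tue 2060:Sun 2064:Fri 2068:Wed 2072:Mon 2076:Sat 2080:Thu✓ 2084:Tue 2088:Sun 2092:Fri 2096:Wed 2104:Fri …(7 more)… 2136:Wed 2140:Mon 2144:Sat 2148:Thu✓ 2152:Tue 2156:Sun 2160:Fri 2164:Wed 2168:Mon 2172:Sat 2176:Thu✓ 2180:Tue 2184:Sun
Thursday: 2052, 2080, 2120, 2148, 2176 → 5.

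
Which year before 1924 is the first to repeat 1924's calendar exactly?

1884

Two years share a calendar iff Jan 1 falls on the same weekday and both are leap or both are common. 1924: Jan 1 is Tuesday, leap year.
1923: Jan 1 Monday, common
1922: Jan 1 Sunday, common
1921: Jan 1 Saturday, common
1920: Jan 1 Thursday, leap
1919: Jan 1 Wednesday, common
1918: Jan 1 Tuesday, common
1917: Jan 1 Monday, common
1916: Jan 1 Saturday, leap
1915: Jan 1 Friday, common
1914: Jan 1 Thursday, common
1913: Jan 1 Wednesday, common
1912: Jan 1 Monday, leap
1911: Jan 1 Sunday, common
1910: Jan 1 Saturday, common
1909: Jan 1 Friday, common
1908: Jan 1 Wednesday, leap
1907: Jan 1 Tuesday, common
1906: Jan 1 Monday, common
1905: Jan 1 Sunday, common
1904: Jan 1 Friday, leap
1903: Jan 1 Thursday, common
1902: Jan 1 Wednesday, common
1901: Jan 1 Tuesday, common
1900: Jan 1 Monday, common
1899: Jan 1 Sunday, common
1898: Jan 1 Saturday, common
1897: Jan 1 Friday, common
1896: Jan 1 Wednesday, leap
1895: Jan 1 Tuesday, common
1894: Jan 1 Monday, common
1893: Jan 1 Sunday, common
1892: Jan 1 Friday, leap
1891: Jan 1 Thursday, common
1890: Jan 1 Wednesday, common
1889: Jan 1 Tuesday, common
1888: Jan 1 Sunday, leap
1887: Jan 1 Saturday, common
1886: Jan 1 Friday, common
1885: Jan 1 Thursday, common
1884: Jan 1 Tuesday, leap
1884 matches on both conditions.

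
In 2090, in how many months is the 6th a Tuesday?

1

Check the 6th of each month of 2090: Jan 6: Fri, Feb 6: Mon, Mar 6: Mon, Apr 6: Thu, May 6: Sat, Jun 6: Tue, Jul 6: Thu, Aug 6: Sun, Sep 6: Wed, Oct 6: Fri, Nov 6: Mon, Dec 6: Wed.
Tuesday occurs in June — 1 month.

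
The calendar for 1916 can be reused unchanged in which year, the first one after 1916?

Two years share a calendar iff Jan 1 falls on the same weekday and both are leap or both are common. 1916: Jan 1 is Saturday, leap year.
1917: Jan 1 Monday, common
1918: Jan 1 Tuesday, common
1919: Jan 1 Wednesday, common
1920: Jan 1 Thursday, leap
1921: Jan 1 Saturday, common
1922: Jan 1 Sunday, common
1923: Jan 1 Monday, common
1924: Jan 1 Tuesday, leap
1925: Jan 1 Thursday, common
1926: Jan 1 Friday, common
1927: Jan 1 Saturday, common
1928: Jan 1 Sunday, leap
1929: Jan 1 Tuesday, common
1930: Jan 1 Wednesday, common
1931: Jan 1 Thursday, common
1932: Jan 1 Friday, leap
1933: Jan 1 Sunday, common
1934: Jan 1 Monday, common
1935: Jan 1 Tuesday, common
1936: Jan 1 Wednesday, leap
1937: Jan 1 Friday, common
1938: Jan 1 Saturday, common
1939: Jan 1 Sunday, common
1940: Jan 1 Monday, leap
1941: Jan 1 Wednesday, common
1942: Jan 1 Thursday, common
1943: Jan 1 Friday, common
1944: Jan 1 Saturday, leap
1944 matches on both conditions.

1944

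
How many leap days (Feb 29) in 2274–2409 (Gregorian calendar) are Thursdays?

Leap years in 2274–2409: 33 of them.
Feb 29 weekday advances by 5 (mod 7) from one leap year to the next four years later (or differs when a century non-leap intervenes).
Leap-day weekdays: 2276:Tue 2280:Sun 2284:Fri 2288:Wed 2292:Mon 2296:Sat 2304:Mon 2308:Sat 2312:Thu✓ 2316:Tue 2320:Sun 2324:Fri 2328:Wed …(7 more)… 2360:Mon 2364:Sat 2368:Thu✓ 2372:Tue 2376:Sun 2380:Fri 2384:Wed 2388:Mon 2392:Sat 2396:Thu✓ 2400:Tue 2404:Sun 2408:Fri
Thursday: 2312, 2340, 2368, 2396 → 4.

4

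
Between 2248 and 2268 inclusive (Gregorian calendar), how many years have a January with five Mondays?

January has 31 days; it has five Mondays when Monday falls among the first (month-length − 28) days — i.e. when January 1 is one of Monday/Sunday/Saturday.
January 1 by year: 2248:Sat✓ 2249:Mon✓ 2250:Tue 2251:Wed 2252:Thu 2253:Sat✓ 2254:Sun✓ 2255:Mon✓ 2256:Tue 2257:Thu 2258:Fri 2259:Sat✓ 2260:Sun✓ 2261:Tue 2262:Wed 2263:Thu 2264:Fri 2265:Sun✓ 2266:Mon✓ 2267:Tue 2268:Wed
Years with five Mondays: 2248, 2249, 2253, 2254, 2255, 2259, 2260, 2265, 2266 → 9.

9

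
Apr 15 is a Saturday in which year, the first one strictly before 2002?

2000

From one year to the next, a fixed date's weekday advances by 1, or by 2 when a Feb 29 lies between the two dates.
2002: April 15 is Monday.
2001: Sunday (−1)
2000: Saturday (−1)
Apr 15 falls on a Saturday in 2000.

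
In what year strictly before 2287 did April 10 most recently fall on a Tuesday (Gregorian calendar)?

2283

From one year to the next, a fixed date's weekday advances by 1, or by 2 when a Feb 29 lies between the two dates.
2287: April 10 is Sunday.
2286: Saturday (−1)
2285: Friday (−1)
2284: Thursday (−1)
2283: Tuesday (−2)
April 10 falls on a Tuesday in 2283.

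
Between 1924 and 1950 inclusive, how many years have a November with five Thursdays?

November has 30 days; it has five Thursdays when Thursday falls among the first (month-length − 28) days — i.e. when November 1 is one of Thursday/Wednesday.
November 1 by year: 1924:Sat 1925:Sun 1926:Mon 1927:Tue 1928:Thu✓ 1929:Fri 1930:Sat 1931:Sun 1932:Tue 1933:Wed✓ 1934:Thu✓ 1935:Fri 1936:Sun 1937:Mon 1938:Tue 1939:Wed✓ 1940:Fri 1941:Sat 1942:Sun 1943:Mon 1944:Wed✓ 1945:Thu✓ 1946:Fri 1947:Sat 1948:Mon 1949:Tue 1950:Wed✓
Years with five Thursdays: 1928, 1933, 1934, 1939, 1944, 1945, 1950 → 7.

7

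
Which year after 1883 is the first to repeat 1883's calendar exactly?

1894

Two years share a calendar iff Jan 1 falls on the same weekday and both are leap or both are common. 1883: Jan 1 is Monday, common year.
1884: Jan 1 Tuesday, leap
1885: Jan 1 Thursday, common
1886: Jan 1 Friday, common
1887: Jan 1 Saturday, common
1888: Jan 1 Sunday, leap
1889: Jan 1 Tuesday, common
1890: Jan 1 Wednesday, common
1891: Jan 1 Thursday, common
1892: Jan 1 Friday, leap
1893: Jan 1 Sunday, common
1894: Jan 1 Monday, common
1894 matches on both conditions.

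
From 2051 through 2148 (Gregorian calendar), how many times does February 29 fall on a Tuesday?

3

Leap years in 2051–2148: 24 of them.
Feb 29 weekday advances by 5 (mod 7) from one leap year to the next four years later (or differs when a century non-leap intervenes).
Leap-day weekdays: 2052:Thu 2056:Tue✓ 2060:Sun 2064:Fri 2068:Wed 2072:Mon 2076:Sat 2080:Thu 2084:Tue✓ 2088:Sun 2092:Fri 2096:Wed 2104:Fri 2108:Wed 2112:Mon 2116:Sat 2120:Thu 2124:Tue✓ 2128:Sun 2132:Fri 2136:Wed 2140:Mon 2144:Sat 2148:Thu
Tuesday: 2056, 2084, 2124 → 3.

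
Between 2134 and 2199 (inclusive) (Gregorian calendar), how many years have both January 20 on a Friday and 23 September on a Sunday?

Check each year's weekday for January 20 and 23 September:
  2134: Wed/Thu  2135: Thu/Fri  2136: Fri/Sun ✓  2137: Sun/Mon  2138: Mon/Tue  2139: Tue/Wed  2140: Wed/Fri  2141: Fri/Sat  2142: Sat/Sun  2143: Sun/Mon  2144: Mon/Wed  2145: Wed/Thu  2146: Thu/Fri  2147: Fri/Sat  …(38 more)…  2186: Fri/Sat  2187: Sat/Sun  2188: Sun/Tue  2189: Tue/Wed  2190: Wed/Thu  2191: Thu/Fri  2192: Fri/Sun ✓  2193: Sun/Mon  2194: Mon/Tue  2195: Tue/Wed  2196: Wed/Fri  2197: Fri/Sat  2198: Sat/Sun  2199: Sun/Mon
Both conditions hold in: 2136, 2164, 2192 — 3.

3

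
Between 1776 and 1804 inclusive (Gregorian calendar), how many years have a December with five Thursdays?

December has 31 days; it has five Thursdays when Thursday falls among the first (month-length − 28) days — i.e. when December 1 is one of Thursday/Wednesday/Tuesday.
December 1 by year: 1776:Sun 1777:Mon 1778:Tue✓ 1779:Wed✓ 1780:Fri 1781:Sat 1782:Sun 1783:Mon 1784:Wed✓ 1785:Thu✓ 1786:Fri 1787:Sat 1788:Mon 1789:Tue✓ 1790:Wed✓ 1791:Thu✓ 1792:Sat 1793:Sun 1794:Mon 1795:Tue✓ 1796:Thu✓ 1797:Fri 1798:Sat 1799:Sun 1800:Mon 1801:Tue✓ 1802:Wed✓ 1803:Thu✓ 1804:Sat
Years with five Thursdays: 1778, 1779, 1784, 1785, 1789, 1790, 1791, 1795, 1796, 1801, 1802, 1803 → 12.

12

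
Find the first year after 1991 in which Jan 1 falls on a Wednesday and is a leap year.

1992

Jan 1 advances by 2 weekdays after a leap year and by 1 after a common year.
1991: Jan 1 is Tuesday.
1992: Wednesday (leap)
1992 begins on a Wednesday and is a leap year.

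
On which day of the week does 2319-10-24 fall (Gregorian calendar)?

January 1, 2319 is a Wednesday.
October 24 is day 297 of the year, i.e. 296 days after Jan 1.
296 mod 7 = 2, so advance 2 weekdays from Wednesday: Friday.

Friday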